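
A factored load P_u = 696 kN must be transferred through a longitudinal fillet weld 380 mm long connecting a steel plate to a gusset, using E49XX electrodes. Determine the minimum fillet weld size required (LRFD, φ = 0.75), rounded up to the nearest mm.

w = 12 mm

E49XX → F_EXX = 490 MPa.
Total weld length L = 380 mm.
Required throat t_e = P_u / (φ × 0.6 F_EXX × L) = 696 / (0.75 × 0.6 × 490 × 380 × 10⁻³) = 8.306 mm.
Required leg w = t_e / 0.707 = 11.75 mm → use 12 mm.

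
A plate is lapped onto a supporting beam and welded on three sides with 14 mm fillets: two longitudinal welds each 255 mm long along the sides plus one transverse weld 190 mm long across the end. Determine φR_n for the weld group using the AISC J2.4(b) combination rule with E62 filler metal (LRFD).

φR_n ≈ 1980 kN

E62XX → F_EXX = 620 MPa.
t_e = 0.707 × 14 = 9.898 mm.
R_nwl = 0.6 × 620 × 9.898 × 510 × 10⁻³ = 1878 kN (longitudinal, 2 welds).
R_nwt = 0.6 × 620 × 9.898 × 190 × 10⁻³ = 699.6 kN (transverse, base value).
(i) R_nwl + R_nwt = 2577 kN; (ii) 0.85 R_nwl + 1.5 R_nwt = 2646 kN.
R_n = max = 2646 kN [governs: (ii)]; φR_n = 1984 kN.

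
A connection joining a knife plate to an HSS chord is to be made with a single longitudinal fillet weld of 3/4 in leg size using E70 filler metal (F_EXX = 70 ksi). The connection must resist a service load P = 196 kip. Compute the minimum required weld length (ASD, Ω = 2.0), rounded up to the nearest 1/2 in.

L = 18 in

Throat t_e = 0.707 × 0.75 = 0.5302 in.
r_n/Ω = (0.6 × 70 × 0.5302) / 2.0 = 11.14 kip/in.
L_req = P / (r_n/Ω) = 196 / 11.14 = 17.6 in total.
Round up → use L = 18 in.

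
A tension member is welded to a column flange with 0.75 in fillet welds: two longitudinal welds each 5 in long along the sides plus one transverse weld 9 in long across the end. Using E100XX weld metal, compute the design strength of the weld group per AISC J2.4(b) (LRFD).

E100XX → F_EXX = 100 ksi.
t_e = 0.707 × 0.75 = 0.5302 in.
R_nwl = 0.6 × 100 × 0.5302 × 10 = 318.2 kips (longitudinal, 2 welds).
R_nwt = 0.6 × 100 × 0.5302 × 9 = 286.3 kips (transverse, base value).
(i) R_nwl + R_nwt = 604.5 kips; (ii) 0.85 R_nwl + 1.5 R_nwt = 699.9 kips.
R_n = max = 699.9 kips [governs: (ii)]; φR_n = 524.9 kips.

φR_n ≈ 525 kips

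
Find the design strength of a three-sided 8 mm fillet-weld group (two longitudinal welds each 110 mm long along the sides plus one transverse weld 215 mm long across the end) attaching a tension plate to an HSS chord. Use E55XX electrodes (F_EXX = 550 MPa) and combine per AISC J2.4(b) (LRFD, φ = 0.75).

φR_n ≈ 713 kN

t_e = 0.707 × 8 = 5.656 mm.
R_nwl = 0.6 × 550 × 5.656 × 220 × 10⁻³ = 410.6 kN (longitudinal, 2 welds).
R_nwt = 0.6 × 550 × 5.656 × 215 × 10⁻³ = 401.3 kN (transverse, base value).
(i) R_nwl + R_nwt = 811.9 kN; (ii) 0.85 R_nwl + 1.5 R_nwt = 951 kN.
R_n = max = 951 kN [governs: (ii)]; φR_n = 713.2 kN.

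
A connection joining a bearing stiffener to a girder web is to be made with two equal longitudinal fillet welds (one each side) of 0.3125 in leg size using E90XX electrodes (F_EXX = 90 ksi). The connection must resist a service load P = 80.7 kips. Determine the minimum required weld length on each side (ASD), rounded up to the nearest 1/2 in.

Throat t_e = 0.707 × 0.3125 = 0.2209 in.
r_n/Ω = (0.6 × 90 × 0.2209) / 2.0 = 5.965 kip/in.
L_req = P / (r_n/Ω) = 80.7 / 5.965 = 13.53 in total.
Per side: 13.53 / 2 = 6.764 in.
Round up → use L = 7 in on each side.

L = 7 in on each side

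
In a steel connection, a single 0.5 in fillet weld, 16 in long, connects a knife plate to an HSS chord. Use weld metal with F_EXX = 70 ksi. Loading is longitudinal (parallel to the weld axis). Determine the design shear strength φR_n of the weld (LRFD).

Effective throat t_e = 0.707 × 0.5 = 0.3535 in.
Total length L = 16 in; A_we = 0.3535 × 16 = 5.656 in².
F_nw = 0.6 F_EXX = 0.6 × 70 = 42 ksi.
φR_n = 0.75 × 42 × 5.656 = 178.2 kips.

φR_n ≈ 178 kips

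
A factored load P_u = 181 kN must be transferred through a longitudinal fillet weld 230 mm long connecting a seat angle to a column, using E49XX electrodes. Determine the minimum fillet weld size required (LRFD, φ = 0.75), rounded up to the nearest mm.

E49XX → F_EXX = 490 MPa.
Total weld length L = 230 mm.
Required throat t_e = P_u / (φ × 0.6 F_EXX × L) = 181 / (0.75 × 0.6 × 490 × 230 × 10⁻³) = 3.569 mm.
Required leg w = t_e / 0.707 = 5.048 mm → use 6 mm.

w = 6 mm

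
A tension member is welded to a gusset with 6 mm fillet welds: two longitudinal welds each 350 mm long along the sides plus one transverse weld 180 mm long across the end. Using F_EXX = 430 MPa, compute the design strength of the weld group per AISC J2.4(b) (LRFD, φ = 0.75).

t_e = 0.707 × 6 = 4.242 mm.
R_nwl = 0.6 × 430 × 4.242 × 700 × 10⁻³ = 766.1 kN (longitudinal, 2 welds).
R_nwt = 0.6 × 430 × 4.242 × 180 × 10⁻³ = 197 kN (transverse, base value).
(i) R_nwl + R_nwt = 963.1 kN; (ii) 0.85 R_nwl + 1.5 R_nwt = 946.7 kN.
R_n = max = 963.1 kN [governs: (i)]; φR_n = 722.3 kN.

φR_n ≈ 722 kN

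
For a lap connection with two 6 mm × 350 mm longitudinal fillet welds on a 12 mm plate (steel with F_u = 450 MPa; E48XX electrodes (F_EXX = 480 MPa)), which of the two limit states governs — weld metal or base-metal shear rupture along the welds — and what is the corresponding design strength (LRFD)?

t_e = 0.707 × 6 = 4.242 mm; L = 700 mm.
Weld metal: φR_n = 0.75 × 0.6 × 480 × 4.242 × 700 × 10⁻³ = 641.4 kN.
Base metal (shear rupture): φR_n = 0.75 × 0.6 × 450 × 12 × 700 × 10⁻³ = 1701 kN.
Governing: weld metal.

φR_n ≈ 641 kN (weld metal governs)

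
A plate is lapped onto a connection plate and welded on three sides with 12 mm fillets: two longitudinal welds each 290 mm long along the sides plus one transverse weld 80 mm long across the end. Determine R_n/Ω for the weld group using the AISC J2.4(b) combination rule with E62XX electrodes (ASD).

R_n/Ω ≈ 1040 kN

E62XX → F_EXX = 620 MPa.
t_e = 0.707 × 12 = 8.484 mm.
R_nwl = 0.6 × 620 × 8.484 × 580 × 10⁻³ = 1831 kN (longitudinal, 2 welds).
R_nwt = 0.6 × 620 × 8.484 × 80 × 10⁻³ = 252.5 kN (transverse, base value).
(i) R_nwl + R_nwt = 2083 kN; (ii) 0.85 R_nwl + 1.5 R_nwt = 1935 kN.
R_n = max = 2083 kN [governs: (i)]; R_n/Ω = 1041 kN.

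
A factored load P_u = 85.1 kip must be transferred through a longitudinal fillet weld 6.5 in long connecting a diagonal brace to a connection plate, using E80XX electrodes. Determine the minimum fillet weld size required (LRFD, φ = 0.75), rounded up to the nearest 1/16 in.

w = 9/16 in

E80XX → F_EXX = 80 ksi.
Total weld length L = 6.5 in.
Required throat t_e = P_u / (φ × 0.6 F_EXX × L) = 85.1 / (0.75 × 0.6 × 80 × 6.5) = 0.3637 in.
Required leg w = t_e / 0.707 = 0.5144 in → use 9/16 in.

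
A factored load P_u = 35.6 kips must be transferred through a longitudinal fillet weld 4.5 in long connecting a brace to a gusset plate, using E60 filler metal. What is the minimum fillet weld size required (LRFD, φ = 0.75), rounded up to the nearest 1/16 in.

E60XX → F_EXX = 60 ksi.
Total weld length L = 4.5 in.
Required throat t_e = P_u / (φ × 0.6 F_EXX × L) = 35.6 / (0.75 × 0.6 × 60 × 4.5) = 0.293 in.
Required leg w = t_e / 0.707 = 0.4144 in → use 7/16 in.

w = 7/16 in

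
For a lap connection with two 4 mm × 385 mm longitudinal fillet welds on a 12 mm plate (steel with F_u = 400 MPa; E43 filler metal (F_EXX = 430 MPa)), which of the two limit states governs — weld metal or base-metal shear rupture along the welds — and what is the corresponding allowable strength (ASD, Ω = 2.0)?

t_e = 0.707 × 4 = 2.828 mm; L = 770 mm.
Weld metal: R_n/Ω = (1/2.0) × 0.6 × 430 × 2.828 × 770 × 10⁻³ = 280.9 kN.
Base metal (shear rupture): R_n/Ω = (1/2.0) × 0.6 × 400 × 12 × 770 × 10⁻³ = 1109 kN.
Governing: weld metal.

R_n/Ω ≈ 281 kN (weld metal governs)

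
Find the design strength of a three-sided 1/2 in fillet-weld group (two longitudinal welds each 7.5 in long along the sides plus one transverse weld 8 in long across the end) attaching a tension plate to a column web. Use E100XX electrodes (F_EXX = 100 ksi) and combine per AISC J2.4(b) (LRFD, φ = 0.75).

φR_n ≈ 394 kip

t_e = 0.707 × 0.5 = 0.3535 in.
R_nwl = 0.6 × 100 × 0.3535 × 15 = 318.1 kip (longitudinal, 2 welds).
R_nwt = 0.6 × 100 × 0.3535 × 8 = 169.7 kip (transverse, base value).
(i) R_nwl + R_nwt = 487.8 kip; (ii) 0.85 R_nwl + 1.5 R_nwt = 524.9 kip.
R_n = max = 524.9 kip [governs: (ii)]; φR_n = 393.7 kip.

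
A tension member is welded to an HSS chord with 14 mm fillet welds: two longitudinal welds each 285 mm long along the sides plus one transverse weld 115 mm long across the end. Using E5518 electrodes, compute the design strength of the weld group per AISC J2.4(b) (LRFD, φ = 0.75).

φR_n ≈ 1680 kN

E55XX → F_EXX = 550 MPa.
t_e = 0.707 × 14 = 9.898 mm.
R_nwl = 0.6 × 550 × 9.898 × 570 × 10⁻³ = 1862 kN (longitudinal, 2 welds).
R_nwt = 0.6 × 550 × 9.898 × 115 × 10⁻³ = 375.6 kN (transverse, base value).
(i) R_nwl + R_nwt = 2237 kN; (ii) 0.85 R_nwl + 1.5 R_nwt = 2146 kN.
R_n = max = 2237 kN [governs: (i)]; φR_n = 1678 kN.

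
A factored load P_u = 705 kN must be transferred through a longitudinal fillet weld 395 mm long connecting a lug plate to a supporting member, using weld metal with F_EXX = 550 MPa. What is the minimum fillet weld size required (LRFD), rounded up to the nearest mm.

w = 11 mm

Total weld length L = 395 mm.
Required throat t_e = P_u / (φ × 0.6 F_EXX × L) = 705 / (0.75 × 0.6 × 550 × 395 × 10⁻³) = 7.211 mm.
Required leg w = t_e / 0.707 = 10.2 mm → use 11 mm.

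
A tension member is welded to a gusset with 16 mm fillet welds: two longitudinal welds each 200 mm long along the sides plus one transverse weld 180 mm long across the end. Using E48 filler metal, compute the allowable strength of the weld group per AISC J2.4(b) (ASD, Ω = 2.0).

E48XX → F_EXX = 480 MPa.
t_e = 0.707 × 16 = 11.31 mm.
R_nwl = 0.6 × 480 × 11.31 × 400 × 10⁻³ = 1303 kN (longitudinal, 2 welds).
R_nwt = 0.6 × 480 × 11.31 × 180 × 10⁻³ = 586.4 kN (transverse, base value).
(i) R_nwl + R_nwt = 1890 kN; (ii) 0.85 R_nwl + 1.5 R_nwt = 1987 kN.
R_n = max = 1987 kN [governs: (ii)]; R_n/Ω = 993.6 kN.

R_n/Ω ≈ 994 kN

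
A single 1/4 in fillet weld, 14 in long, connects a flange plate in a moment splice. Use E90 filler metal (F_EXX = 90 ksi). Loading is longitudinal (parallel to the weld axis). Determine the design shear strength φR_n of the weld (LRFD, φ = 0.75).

Effective throat t_e = 0.707 × 0.25 = 0.1767 in.
Total length L = 14 in; A_we = 0.1767 × 14 = 2.474 in².
F_nw = 0.6 F_EXX = 0.6 × 90 = 54 ksi.
φR_n = 0.75 × 54 × 2.474 = 100.2 kips.

φR_n ≈ 100 kips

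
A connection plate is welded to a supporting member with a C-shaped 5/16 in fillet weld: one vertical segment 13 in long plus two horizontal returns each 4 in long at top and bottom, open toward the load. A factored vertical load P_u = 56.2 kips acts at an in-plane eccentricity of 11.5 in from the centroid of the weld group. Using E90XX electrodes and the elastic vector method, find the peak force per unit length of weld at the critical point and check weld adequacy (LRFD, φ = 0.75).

f_max ≈ 9.99 kip/in; NOT adequate

E90XX → F_EXX = 90 ksi.
Total weld length L_w = 21 in. Treat welds as unit-width lines.
Centroid: x̄ = 2×4×2 / 21 = 0.7619 in from the vertical weld.
Polar moment about centroid: J = I_x + I_y = [13³/12 + 2×4×6.5²] + [13×0.7619² + 2(4³/12 + 4×1.238²)] = 551.6 in³.
Direct shear f_v = P/L_w = 56.2 / 21 = 2.676 kip/in (vertical).
Torsion M = P·e = 56.2 × 11.5 = 646.3 kip·in.
Critical point at (x, y) = (3.238, 6.5) from centroid. f_tx = M·y/J = 7.616 kip/in; f_ty = M·x/J = 3.794 kip/in.
Resultant f_max = √[f_tx² + (f_v + f_ty)²] = √[7.616² + (2.676 + 3.794)²] = 9.994 kip/in.
Capacity per unit length: φr_n = 0.75 × 0.6 × 90 × (0.707 × 0.3125) = 8.948 kip/in.
9.994 > 8.948 → NOT adequate.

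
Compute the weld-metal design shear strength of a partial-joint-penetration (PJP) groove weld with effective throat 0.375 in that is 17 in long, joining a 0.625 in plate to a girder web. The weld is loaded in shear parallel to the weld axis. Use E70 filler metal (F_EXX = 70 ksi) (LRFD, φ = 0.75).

φR_n ≈ 201 kip

Effective throat (given) t_e = 0.375 in.
A_we = 0.375 × 17 = 6.375 in².
F_nw = 0.6 F_EXX = 42 ksi.
φR_n = 0.75 × 42 × 6.375 = 200.8 kip.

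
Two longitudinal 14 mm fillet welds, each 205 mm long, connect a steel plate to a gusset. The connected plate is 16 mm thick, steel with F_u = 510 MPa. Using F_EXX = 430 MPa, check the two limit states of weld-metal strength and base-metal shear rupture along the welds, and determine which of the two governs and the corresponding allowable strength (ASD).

R_n/Ω ≈ 524 kN (weld metal governs)

t_e = 0.707 × 14 = 9.898 mm; L = 410 mm.
Weld metal: R_n/Ω = (1/2.0) × 0.6 × 430 × 9.898 × 410 × 10⁻³ = 523.5 kN.
Base metal (shear rupture): R_n/Ω = (1/2.0) × 0.6 × 510 × 16 × 410 × 10⁻³ = 1004 kN.
Governing: weld metal.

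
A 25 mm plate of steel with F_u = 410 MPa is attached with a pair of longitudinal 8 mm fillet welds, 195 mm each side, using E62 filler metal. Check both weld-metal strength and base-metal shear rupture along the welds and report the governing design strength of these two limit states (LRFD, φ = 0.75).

φR_n ≈ 615 kN (weld metal governs)

E62XX → F_EXX = 620 MPa.
t_e = 0.707 × 8 = 5.656 mm; L = 390 mm.
Weld metal: φR_n = 0.75 × 0.6 × 620 × 5.656 × 390 × 10⁻³ = 615.4 kN.
Base metal (shear rupture): φR_n = 0.75 × 0.6 × 410 × 25 × 390 × 10⁻³ = 1799 kN.
Governing: weld metal.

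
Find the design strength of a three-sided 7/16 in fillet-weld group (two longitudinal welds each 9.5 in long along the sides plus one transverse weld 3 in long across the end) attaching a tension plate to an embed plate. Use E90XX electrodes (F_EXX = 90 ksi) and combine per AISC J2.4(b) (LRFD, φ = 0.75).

t_e = 0.707 × 0.4375 = 0.3093 in.
R_nwl = 0.6 × 90 × 0.3093 × 19 = 317.4 kips (longitudinal, 2 welds).
R_nwt = 0.6 × 90 × 0.3093 × 3 = 50.11 kips (transverse, base value).
(i) R_nwl + R_nwt = 367.5 kips; (ii) 0.85 R_nwl + 1.5 R_nwt = 344.9 kips.
R_n = max = 367.5 kips [governs: (i)]; φR_n = 275.6 kips.

φR_n ≈ 276 kips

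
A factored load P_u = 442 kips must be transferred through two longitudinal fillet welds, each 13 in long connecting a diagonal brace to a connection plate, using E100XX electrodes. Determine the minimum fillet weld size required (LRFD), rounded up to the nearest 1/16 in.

w = 9/16 in

E100XX → F_EXX = 100 ksi.
Total weld length L = 26 in.
Required throat t_e = P_u / (φ × 0.6 F_EXX × L) = 442 / (0.75 × 0.6 × 100 × 26) = 0.3778 in.
Required leg w = t_e / 0.707 = 0.5343 in → use 9/16 in.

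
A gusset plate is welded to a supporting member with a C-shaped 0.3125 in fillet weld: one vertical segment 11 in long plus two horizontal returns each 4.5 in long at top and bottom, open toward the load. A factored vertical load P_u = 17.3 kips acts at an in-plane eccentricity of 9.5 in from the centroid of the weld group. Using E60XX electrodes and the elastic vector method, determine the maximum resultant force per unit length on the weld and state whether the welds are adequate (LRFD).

E60XX → F_EXX = 60 ksi.
Total weld length L_w = 20 in. Treat welds as unit-width lines.
Centroid: x̄ = 2×4.5×2.25 / 20 = 1.012 in from the vertical weld.
Polar moment about centroid: J = I_x + I_y = [11³/12 + 2×4.5×5.5²] + [11×1.012² + 2(4.5³/12 + 4.5×1.238²)] = 423.4 in³.
Direct shear f_v = P/L_w = 17.3 / 20 = 0.865 kip/in (vertical).
Torsion M = P·e = 17.3 × 9.5 = 164.35 kip·in.
Critical point at (x, y) = (3.487, 5.5) from centroid. f_tx = M·y/J = 2.135 kip/in; f_ty = M·x/J = 1.354 kip/in.
Resultant f_max = √[f_tx² + (f_v + f_ty)²] = √[2.135² + (0.865 + 1.354)²] = 3.079 kip/in.
Capacity per unit length: φr_n = 0.75 × 0.6 × 60 × (0.707 × 0.3125) = 5.965 kip/in.
3.079 ≤ 5.965 → adequate.

f_max ≈ 3.08 kip/in; adequate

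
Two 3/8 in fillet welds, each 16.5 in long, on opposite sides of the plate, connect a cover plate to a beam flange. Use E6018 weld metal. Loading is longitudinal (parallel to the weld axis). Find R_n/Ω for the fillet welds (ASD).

E60XX → F_EXX = 60 ksi.
Effective throat t_e = 0.707 × 0.375 = 0.2651 in.
Total length L = 33 in; A_we = 0.2651 × 33 = 8.749 in².
F_nw = 0.6 F_EXX = 0.6 × 60 = 36 ksi.
R_n = 36 × 8.749 = 315 kips; R_n/Ω = 315/2.0 = 157.5 kips.

R_n/Ω ≈ 157 kips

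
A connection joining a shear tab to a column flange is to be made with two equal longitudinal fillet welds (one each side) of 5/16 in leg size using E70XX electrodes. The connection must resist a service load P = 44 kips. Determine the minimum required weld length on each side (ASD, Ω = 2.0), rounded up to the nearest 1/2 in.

E70XX → F_EXX = 70 ksi.
Throat t_e = 0.707 × 0.3125 = 0.2209 in.
r_n/Ω = (0.6 × 70 × 0.2209) / 2.0 = 4.64 kip/in.
L_req = P / (r_n/Ω) = 44 / 4.64 = 9.483 in total.
Per side: 9.483 / 2 = 4.742 in.
Round up → use L = 5 in on each side.

L = 5 in on each side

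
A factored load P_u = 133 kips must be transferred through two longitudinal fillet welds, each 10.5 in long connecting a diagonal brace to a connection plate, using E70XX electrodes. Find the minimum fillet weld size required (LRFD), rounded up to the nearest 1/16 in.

w = 5/16 in

E70XX → F_EXX = 70 ksi.
Total weld length L = 21 in.
Required throat t_e = P_u / (φ × 0.6 F_EXX × L) = 133 / (0.75 × 0.6 × 70 × 21) = 0.2011 in.
Required leg w = t_e / 0.707 = 0.2844 in → use 5/16 in.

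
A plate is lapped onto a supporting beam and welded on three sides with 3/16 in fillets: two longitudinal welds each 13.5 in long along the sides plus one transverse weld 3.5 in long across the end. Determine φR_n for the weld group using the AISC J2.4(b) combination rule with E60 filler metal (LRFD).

φR_n ≈ 109 kip

E60XX → F_EXX = 60 ksi.
t_e = 0.707 × 0.1875 = 0.1326 in.
R_nwl = 0.6 × 60 × 0.1326 × 27 = 128.9 kip (longitudinal, 2 welds).
R_nwt = 0.6 × 60 × 0.1326 × 3.5 = 16.7 kip (transverse, base value).
(i) R_nwl + R_nwt = 145.6 kip; (ii) 0.85 R_nwl + 1.5 R_nwt = 134.6 kip.
R_n = max = 145.6 kip [governs: (i)]; φR_n = 109.2 kip.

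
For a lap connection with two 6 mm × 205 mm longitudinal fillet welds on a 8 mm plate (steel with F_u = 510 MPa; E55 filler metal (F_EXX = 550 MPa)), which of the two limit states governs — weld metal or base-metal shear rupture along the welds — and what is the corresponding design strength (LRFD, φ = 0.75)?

φR_n ≈ 430 kN (weld metal governs)

t_e = 0.707 × 6 = 4.242 mm; L = 410 mm.
Weld metal: φR_n = 0.75 × 0.6 × 550 × 4.242 × 410 × 10⁻³ = 430.5 kN.
Base metal (shear rupture): φR_n = 0.75 × 0.6 × 510 × 8 × 410 × 10⁻³ = 752.8 kN.
Governing: weld metal.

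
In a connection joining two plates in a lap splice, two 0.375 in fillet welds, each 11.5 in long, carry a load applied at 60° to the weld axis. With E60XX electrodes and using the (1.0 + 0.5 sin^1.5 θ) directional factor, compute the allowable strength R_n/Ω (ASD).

R_n/Ω ≈ 154 kip

E60XX → F_EXX = 60 ksi.
t_e = 0.707 × 0.375 = 0.2651 in; A_we = 0.2651 × 23 = 6.098 in².
Directional factor: 1.0 + 0.5 sin^1.5(60°) = 1.403.
F_nw = 0.6 × 60 × 1.403 = 50.51 ksi.
R_n/Ω = (50.51 × 6.098) / 2.0 = 154 kip.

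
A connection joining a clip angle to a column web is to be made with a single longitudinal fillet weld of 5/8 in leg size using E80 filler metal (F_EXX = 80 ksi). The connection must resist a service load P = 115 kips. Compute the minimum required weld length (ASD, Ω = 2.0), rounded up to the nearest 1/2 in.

L = 11 in

Throat t_e = 0.707 × 0.625 = 0.4419 in.
r_n/Ω = (0.6 × 80 × 0.4419) / 2.0 = 10.6 kip/in.
L_req = P / (r_n/Ω) = 115 / 10.6 = 10.84 in total.
Round up → use L = 11 in.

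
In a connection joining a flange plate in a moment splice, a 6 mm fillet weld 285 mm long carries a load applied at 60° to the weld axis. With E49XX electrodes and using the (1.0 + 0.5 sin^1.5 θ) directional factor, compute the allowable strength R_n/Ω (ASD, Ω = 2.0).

E49XX → F_EXX = 490 MPa.
t_e = 0.707 × 6 = 4.242 mm; A_we = 4.242 × 285 = 1209 mm².
Directional factor: 1.0 + 0.5 sin^1.5(60°) = 1.403.
F_nw = 0.6 × 490 × 1.403 = 412.5 MPa.
R_n/Ω = (412.5 × 1209) / 2.0 × 10⁻³ = 249.3 kN.

R_n/Ω ≈ 249 kN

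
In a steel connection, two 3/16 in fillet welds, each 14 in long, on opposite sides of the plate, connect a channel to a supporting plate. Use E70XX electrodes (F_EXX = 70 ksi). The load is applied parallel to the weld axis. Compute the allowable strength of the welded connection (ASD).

R_n/Ω ≈ 77.9 kips

Effective throat t_e = 0.707 × 0.1875 = 0.1326 in.
Total length L = 28 in; A_we = 0.1326 × 28 = 3.712 in².
F_nw = 0.6 F_EXX = 0.6 × 70 = 42 ksi.
R_n = 42 × 3.712 = 155.9 kips; R_n/Ω = 155.9/2.0 = 77.95 kips.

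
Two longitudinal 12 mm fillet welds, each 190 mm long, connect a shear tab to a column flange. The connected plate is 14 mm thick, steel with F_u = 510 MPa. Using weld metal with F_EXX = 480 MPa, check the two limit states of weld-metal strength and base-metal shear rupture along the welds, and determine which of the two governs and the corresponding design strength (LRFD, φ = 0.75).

φR_n ≈ 696 kN (weld metal governs)

t_e = 0.707 × 12 = 8.484 mm; L = 380 mm.
Weld metal: φR_n = 0.75 × 0.6 × 480 × 8.484 × 380 × 10⁻³ = 696.4 kN.
Base metal (shear rupture): φR_n = 0.75 × 0.6 × 510 × 14 × 380 × 10⁻³ = 1221 kN.
Governing: weld metal.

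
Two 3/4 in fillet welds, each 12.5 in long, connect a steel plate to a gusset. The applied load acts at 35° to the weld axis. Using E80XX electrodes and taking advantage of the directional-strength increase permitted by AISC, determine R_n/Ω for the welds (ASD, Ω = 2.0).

R_n/Ω ≈ 387 kips

E80XX → F_EXX = 80 ksi.
t_e = 0.707 × 0.75 = 0.5302 in; A_we = 0.5302 × 25 = 13.26 in².
Directional factor: 1.0 + 0.5 sin^1.5(35°) = 1.217.
F_nw = 0.6 × 80 × 1.217 = 58.43 ksi.
R_n/Ω = (58.43 × 13.26) / 2.0 = 387.3 kips.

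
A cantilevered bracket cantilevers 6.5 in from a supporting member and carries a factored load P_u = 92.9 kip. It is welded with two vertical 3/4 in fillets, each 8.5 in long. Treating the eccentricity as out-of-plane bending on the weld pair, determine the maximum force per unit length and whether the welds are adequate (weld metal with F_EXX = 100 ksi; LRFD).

f_max ≈ 25.7 kip/in; NOT adequate

L_w = 2 × 8.5 = 17 in; section modulus (unit throat) S = 2 × L²/6 = 24.08 in².
Direct shear f_v = P/L_w = 92.9/17 = 5.465 kip/in.
Moment M = P × e = 92.9 × 6.5 = 603.85 kip·in; bending f_b = M/S = 25.07 kip/in.
f_max = √(f_v² + f_b²) = √(5.465² + 25.07²) = 25.66 kip/in.
φr_n = 0.75 × 0.6 × 100 × (0.707 × 0.75) = 23.86 kip/in → NOT adequate.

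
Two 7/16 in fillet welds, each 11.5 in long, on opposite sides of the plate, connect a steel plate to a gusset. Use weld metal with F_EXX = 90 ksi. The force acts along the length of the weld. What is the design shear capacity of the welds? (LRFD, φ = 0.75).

Effective throat t_e = 0.707 × 0.4375 = 0.3093 in.
Total length L = 23 in; A_we = 0.3093 × 23 = 7.114 in².
F_nw = 0.6 F_EXX = 0.6 × 90 = 54 ksi.
φR_n = 0.75 × 54 × 7.114 = 288.1 kips.

φR_n ≈ 288 kips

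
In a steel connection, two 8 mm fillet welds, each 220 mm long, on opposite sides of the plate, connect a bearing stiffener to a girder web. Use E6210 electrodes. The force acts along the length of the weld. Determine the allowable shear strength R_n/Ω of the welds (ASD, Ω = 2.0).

E62XX → F_EXX = 620 MPa.
Effective throat t_e = 0.707 × 8 = 5.656 mm.
Total length L = 440 mm; A_we = 5.656 × 440 = 2489 mm².
F_nw = 0.6 F_EXX = 0.6 × 620 = 372 MPa.
R_n = 372 × 2489 × 10⁻³ = 925.8 kN; R_n/Ω = 925.8/2.0 = 462.9 kN.

R_n/Ω ≈ 463 kN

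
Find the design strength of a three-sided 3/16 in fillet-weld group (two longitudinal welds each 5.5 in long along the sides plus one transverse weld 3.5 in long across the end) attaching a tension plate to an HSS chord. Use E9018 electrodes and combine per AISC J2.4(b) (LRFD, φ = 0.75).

φR_n ≈ 78.4 kips

E90XX → F_EXX = 90 ksi.
t_e = 0.707 × 0.1875 = 0.1326 in.
R_nwl = 0.6 × 90 × 0.1326 × 11 = 78.74 kips (longitudinal, 2 welds).
R_nwt = 0.6 × 90 × 0.1326 × 3.5 = 25.05 kips (transverse, base value).
(i) R_nwl + R_nwt = 103.8 kips; (ii) 0.85 R_nwl + 1.5 R_nwt = 104.5 kips.
R_n = max = 104.5 kips [governs: (ii)]; φR_n = 78.38 kips.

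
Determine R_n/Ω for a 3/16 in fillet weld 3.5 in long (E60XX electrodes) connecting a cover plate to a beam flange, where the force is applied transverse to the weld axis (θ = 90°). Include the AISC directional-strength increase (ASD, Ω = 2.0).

E60XX → F_EXX = 60 ksi.
t_e = 0.707 × 0.1875 = 0.1326 in; A_we = 0.1326 × 3.5 = 0.464 in².
Directional factor: 1.0 + 0.5 sin^1.5(90°) = 1.5.
F_nw = 0.6 × 60 × 1.5 = 54 ksi.
R_n/Ω = (54 × 0.464) / 2.0 = 12.53 kips.

R_n/Ω ≈ 12.5 kips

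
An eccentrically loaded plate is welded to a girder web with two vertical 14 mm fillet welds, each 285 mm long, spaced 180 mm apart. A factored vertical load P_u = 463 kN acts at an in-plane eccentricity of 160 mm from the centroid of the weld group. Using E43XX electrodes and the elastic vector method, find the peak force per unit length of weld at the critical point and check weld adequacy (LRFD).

E43XX → F_EXX = 430 MPa.
Total weld length L_w = 570 mm. Treat welds as unit-width lines.
Polar moment about centroid: J = 2[d³/12 + d(b/2)²] = 2[285³/12 + 285×90²] = 8475000 mm³.
Direct shear f_v = P/L_w = 463×10³ / 570 = 812.3 N/mm (vertical).
Torsion M = P·e = 463×10³ × 160 = 74080000 N·mm.
Critical point at (x, y) = (90, 142.5) from centroid. f_tx = M·y/J = 1246 N/mm; f_ty = M·x/J = 786.7 N/mm.
Resultant f_max = √[f_tx² + (f_v + f_ty)²] = √[1246² + (812.3 + 786.7)²] = 2027 N/mm.
Capacity per unit length: φr_n = 0.75 × 0.6 × 430 × (0.707 × 14) = 1915 N/mm.
2027 > 1915 → NOT adequate.

f_max ≈ 2030 N/mm; NOT adequate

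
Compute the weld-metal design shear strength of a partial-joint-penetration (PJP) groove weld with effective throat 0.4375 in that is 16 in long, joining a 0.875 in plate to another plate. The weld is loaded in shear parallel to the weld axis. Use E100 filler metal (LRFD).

φR_n ≈ 315 kip

E100XX → F_EXX = 100 ksi.
Effective throat (given) t_e = 0.4375 in.
A_we = 0.4375 × 16 = 7 in².
F_nw = 0.6 F_EXX = 60 ksi.
φR_n = 0.75 × 60 × 7 = 315 kip.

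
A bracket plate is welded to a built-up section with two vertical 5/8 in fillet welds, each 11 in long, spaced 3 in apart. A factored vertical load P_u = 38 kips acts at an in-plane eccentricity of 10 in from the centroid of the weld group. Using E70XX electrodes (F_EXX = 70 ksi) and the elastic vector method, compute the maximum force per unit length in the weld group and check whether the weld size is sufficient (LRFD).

f_max ≈ 8.6 kip/in; adequate

Total weld length L_w = 22 in. Treat welds as unit-width lines.
Polar moment about centroid: J = 2[d³/12 + d(b/2)²] = 2[11³/12 + 11×1.5²] = 271.3 in³.
Direct shear f_v = P/L_w = 38 / 22 = 1.727 kip/in (vertical).
Torsion M = P·e = 38 × 10 = 380 kip·in.
Critical point at (x, y) = (1.5, 5.5) from centroid. f_tx = M·y/J = 7.703 kip/in; f_ty = M·x/J = 2.101 kip/in.
Resultant f_max = √[f_tx² + (f_v + f_ty)²] = √[7.703² + (1.727 + 2.101)²] = 8.601 kip/in.
Capacity per unit length: φr_n = 0.75 × 0.6 × 70 × (0.707 × 0.625) = 13.92 kip/in.
8.601 ≤ 13.92 → adequate.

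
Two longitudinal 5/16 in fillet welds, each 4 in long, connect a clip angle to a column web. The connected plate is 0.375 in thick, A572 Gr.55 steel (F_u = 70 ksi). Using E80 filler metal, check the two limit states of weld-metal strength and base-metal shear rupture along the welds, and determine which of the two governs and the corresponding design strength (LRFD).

E80XX → F_EXX = 80 ksi.
t_e = 0.707 × 0.3125 = 0.2209 in; L = 8 in.
Weld metal: φR_n = 0.75 × 0.6 × 80 × 0.2209 × 8 = 63.63 kip.
Base metal (shear rupture): φR_n = 0.75 × 0.6 × 70 × 0.375 × 8 = 94.5 kip.
Governing: weld metal.

φR_n ≈ 63.6 kip (weld metal governs)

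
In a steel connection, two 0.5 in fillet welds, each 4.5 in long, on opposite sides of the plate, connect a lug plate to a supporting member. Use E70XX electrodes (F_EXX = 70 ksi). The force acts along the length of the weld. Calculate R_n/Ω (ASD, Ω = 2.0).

R_n/Ω ≈ 66.8 kips

Effective throat t_e = 0.707 × 0.5 = 0.3535 in.
Total length L = 9 in; A_we = 0.3535 × 9 = 3.181 in².
F_nw = 0.6 F_EXX = 0.6 × 70 = 42 ksi.
R_n = 42 × 3.181 = 133.6 kips; R_n/Ω = 133.6/2.0 = 66.81 kips.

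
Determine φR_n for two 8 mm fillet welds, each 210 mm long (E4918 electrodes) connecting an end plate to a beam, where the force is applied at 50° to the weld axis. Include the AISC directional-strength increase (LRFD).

φR_n ≈ 699 kN

E49XX → F_EXX = 490 MPa.
t_e = 0.707 × 8 = 5.656 mm; A_we = 5.656 × 420 = 2376 mm².
Directional factor: 1.0 + 0.5 sin^1.5(50°) = 1.335.
F_nw = 0.6 × 490 × 1.335 = 392.6 MPa.
φR_n = 0.75 × 392.6 × 2376 × 10⁻³ = 699.4 kN.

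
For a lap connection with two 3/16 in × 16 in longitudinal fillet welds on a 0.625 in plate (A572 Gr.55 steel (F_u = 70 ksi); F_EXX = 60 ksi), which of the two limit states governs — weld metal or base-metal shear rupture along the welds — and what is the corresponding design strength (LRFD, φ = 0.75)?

t_e = 0.707 × 0.1875 = 0.1326 in; L = 32 in.
Weld metal: φR_n = 0.75 × 0.6 × 60 × 0.1326 × 32 = 114.5 kip.
Base metal (shear rupture): φR_n = 0.75 × 0.6 × 70 × 0.625 × 32 = 630 kip.
Governing: weld metal.

φR_n ≈ 115 kip (weld metal governs)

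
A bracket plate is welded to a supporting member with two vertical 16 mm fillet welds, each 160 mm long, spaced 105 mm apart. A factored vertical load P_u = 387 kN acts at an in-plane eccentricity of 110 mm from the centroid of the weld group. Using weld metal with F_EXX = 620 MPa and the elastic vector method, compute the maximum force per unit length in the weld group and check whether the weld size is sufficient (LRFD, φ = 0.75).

f_max ≈ 3420 N/mm; NOT adequate

Total weld length L_w = 320 mm. Treat welds as unit-width lines.
Polar moment about centroid: J = 2[d³/12 + d(b/2)²] = 2[160³/12 + 160×52.5²] = 1565000 mm³.
Direct shear f_v = P/L_w = 387×10³ / 320 = 1209 N/mm (vertical).
Torsion M = P·e = 387×10³ × 110 = 42570000 N·mm.
Critical point at (x, y) = (52.5, 80) from centroid. f_tx = M·y/J = 2177 N/mm; f_ty = M·x/J = 1428 N/mm.
Resultant f_max = √[f_tx² + (f_v + f_ty)²] = √[2177² + (1209 + 1428)²] = 3420 N/mm.
Capacity per unit length: φr_n = 0.75 × 0.6 × 620 × (0.707 × 16) = 3156 N/mm.
3420 > 3156 → NOT adequate.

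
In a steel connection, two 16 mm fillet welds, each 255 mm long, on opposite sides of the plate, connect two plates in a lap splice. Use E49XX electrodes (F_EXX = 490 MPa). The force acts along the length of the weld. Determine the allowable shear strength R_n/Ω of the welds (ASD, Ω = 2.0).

Effective throat t_e = 0.707 × 16 = 11.31 mm.
Total length L = 510 mm; A_we = 11.31 × 510 = 5769 mm².
F_nw = 0.6 F_EXX = 0.6 × 490 = 294 MPa.
R_n = 294 × 5769 × 10⁻³ = 1696 kN; R_n/Ω = 1696/2.0 = 848.1 kN.

R_n/Ω ≈ 848 kN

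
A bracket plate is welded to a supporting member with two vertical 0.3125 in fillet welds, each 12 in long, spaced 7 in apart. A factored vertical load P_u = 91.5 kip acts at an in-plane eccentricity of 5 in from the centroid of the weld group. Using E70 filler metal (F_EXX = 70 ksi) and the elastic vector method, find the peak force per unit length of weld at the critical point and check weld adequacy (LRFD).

Total weld length L_w = 24 in. Treat welds as unit-width lines.
Polar moment about centroid: J = 2[d³/12 + d(b/2)²] = 2[12³/12 + 12×3.5²] = 582 in³.
Direct shear f_v = P/L_w = 91.5 / 24 = 3.812 kip/in (vertical).
Torsion M = P·e = 91.5 × 5 = 457.5 kip·in.
Critical point at (x, y) = (3.5, 6) from centroid. f_tx = M·y/J = 4.716 kip/in; f_ty = M·x/J = 2.751 kip/in.
Resultant f_max = √[f_tx² + (f_v + f_ty)²] = √[4.716² + (3.812 + 2.751)²] = 8.083 kip/in.
Capacity per unit length: φr_n = 0.75 × 0.6 × 70 × (0.707 × 0.3125) = 6.96 kip/in.
8.083 > 6.96 → NOT adequate.

f_max ≈ 8.08 kip/in; NOT adequate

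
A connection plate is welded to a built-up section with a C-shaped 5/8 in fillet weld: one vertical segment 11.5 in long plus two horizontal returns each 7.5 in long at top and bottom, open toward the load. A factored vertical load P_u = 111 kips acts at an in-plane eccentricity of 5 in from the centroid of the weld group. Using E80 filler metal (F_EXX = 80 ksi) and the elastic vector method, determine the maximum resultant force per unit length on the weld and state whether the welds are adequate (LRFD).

f_max ≈ 8.97 kip/in; adequate

Total weld length L_w = 26.5 in. Treat welds as unit-width lines.
Centroid: x̄ = 2×7.5×3.75 / 26.5 = 2.123 in from the vertical weld.
Polar moment about centroid: J = I_x + I_y = [11.5³/12 + 2×7.5×5.75²] + [11.5×2.123² + 2(7.5³/12 + 7.5×1.627²)] = 784.5 in³.
Direct shear f_v = P/L_w = 111 / 26.5 = 4.189 kip/in (vertical).
Torsion M = P·e = 111 × 5 = 555 kip·in.
Critical point at (x, y) = (5.377, 5.75) from centroid. f_tx = M·y/J = 4.068 kip/in; f_ty = M·x/J = 3.804 kip/in.
Resultant f_max = √[f_tx² + (f_v + f_ty)²] = √[4.068² + (4.189 + 3.804)²] = 8.968 kip/in.
Capacity per unit length: φr_n = 0.75 × 0.6 × 80 × (0.707 × 0.625) = 15.91 kip/in.
8.968 ≤ 15.91 → adequate.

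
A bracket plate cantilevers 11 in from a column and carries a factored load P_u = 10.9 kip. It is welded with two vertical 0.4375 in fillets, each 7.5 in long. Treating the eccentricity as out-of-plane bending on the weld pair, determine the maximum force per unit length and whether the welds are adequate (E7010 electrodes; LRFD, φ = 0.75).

E70XX → F_EXX = 70 ksi.
L_w = 2 × 7.5 = 15 in; section modulus (unit throat) S = 2 × L²/6 = 18.75 in².
Direct shear f_v = P/L_w = 10.9/15 = 0.7267 kip/in.
Moment M = P × e = 10.9 × 11 = 119.9 kip·in; bending f_b = M/S = 6.395 kip/in.
f_max = √(f_v² + f_b²) = √(0.7267² + 6.395²) = 6.436 kip/in.
φr_n = 0.75 × 0.6 × 70 × (0.707 × 0.4375) = 9.743 kip/in → adequate.

f_max ≈ 6.44 kip/in; adequate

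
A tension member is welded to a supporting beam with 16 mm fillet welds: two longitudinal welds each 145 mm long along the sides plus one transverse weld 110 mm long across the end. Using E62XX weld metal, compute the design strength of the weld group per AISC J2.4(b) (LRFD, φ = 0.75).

E62XX → F_EXX = 620 MPa.
t_e = 0.707 × 16 = 11.31 mm.
R_nwl = 0.6 × 620 × 11.31 × 290 × 10⁻³ = 1220 kN (longitudinal, 2 welds).
R_nwt = 0.6 × 620 × 11.31 × 110 × 10⁻³ = 462.9 kN (transverse, base value).
(i) R_nwl + R_nwt = 1683 kN; (ii) 0.85 R_nwl + 1.5 R_nwt = 1732 kN.
R_n = max = 1732 kN [governs: (ii)]; φR_n = 1299 kN.

φR_n ≈ 1300 kN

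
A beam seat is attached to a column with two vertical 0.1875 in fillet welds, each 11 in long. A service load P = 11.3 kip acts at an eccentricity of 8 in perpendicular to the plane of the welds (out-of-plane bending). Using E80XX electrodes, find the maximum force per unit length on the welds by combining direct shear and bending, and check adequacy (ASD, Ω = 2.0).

f_max ≈ 2.3 kip/in; adequate

E80XX → F_EXX = 80 ksi.
L_w = 2 × 11 = 22 in; section modulus (unit throat) S = 2 × L²/6 = 40.33 in².
Direct shear f_v = P/L_w = 11.3/22 = 0.5136 kip/in.
Moment M = P × e = 11.3 × 8 = 90.4 kip·in; bending f_b = M/S = 2.241 kip/in.
f_max = √(f_v² + f_b²) = √(0.5136² + 2.241²) = 2.299 kip/in.
r_n/Ω = (1/2.0) × 0.6 × 80 × (0.707 × 0.1875) = 3.181 kip/in → adequate.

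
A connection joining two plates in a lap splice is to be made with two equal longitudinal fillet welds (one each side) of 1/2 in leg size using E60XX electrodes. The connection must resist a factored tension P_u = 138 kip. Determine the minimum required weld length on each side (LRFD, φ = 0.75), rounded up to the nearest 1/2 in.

L = 7.5 in on each side

E60XX → F_EXX = 60 ksi.
Throat t_e = 0.707 × 0.5 = 0.3535 in.
φr_n = 0.75 × 0.6 × 60 × 0.3535 = 9.544 kip/in.
L_req = P_u / φr_n = 138 / 9.544 = 14.46 in total.
Per side: 14.46 / 2 = 7.229 in.
Round up → use L = 7.5 in on each side.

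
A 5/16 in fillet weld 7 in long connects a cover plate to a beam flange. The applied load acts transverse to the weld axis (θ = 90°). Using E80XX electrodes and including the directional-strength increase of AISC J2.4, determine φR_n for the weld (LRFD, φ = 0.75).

E80XX → F_EXX = 80 ksi.
t_e = 0.707 × 0.3125 = 0.2209 in; A_we = 0.2209 × 7 = 1.547 in².
Directional factor: 1.0 + 0.5 sin^1.5(90°) = 1.5.
F_nw = 0.6 × 80 × 1.5 = 72 ksi.
φR_n = 0.75 × 72 × 1.547 = 83.51 kip.

φR_n ≈ 83.5 kip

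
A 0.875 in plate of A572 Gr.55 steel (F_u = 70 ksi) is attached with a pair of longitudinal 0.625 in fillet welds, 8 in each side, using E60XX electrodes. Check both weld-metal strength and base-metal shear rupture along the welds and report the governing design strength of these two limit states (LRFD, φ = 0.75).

φR_n ≈ 191 kips (weld metal governs)

E60XX → F_EXX = 60 ksi.
t_e = 0.707 × 0.625 = 0.4419 in; L = 16 in.
Weld metal: φR_n = 0.75 × 0.6 × 60 × 0.4419 × 16 = 190.9 kips.
Base metal (shear rupture): φR_n = 0.75 × 0.6 × 70 × 0.875 × 16 = 441 kips.
Governing: weld metal.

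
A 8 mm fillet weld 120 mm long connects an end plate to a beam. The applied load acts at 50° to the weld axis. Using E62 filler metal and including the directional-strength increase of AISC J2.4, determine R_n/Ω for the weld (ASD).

E62XX → F_EXX = 620 MPa.
t_e = 0.707 × 8 = 5.656 mm; A_we = 5.656 × 120 = 678.7 mm².
Directional factor: 1.0 + 0.5 sin^1.5(50°) = 1.335.
F_nw = 0.6 × 620 × 1.335 = 496.7 MPa.
R_n/Ω = (496.7 × 678.7) / 2.0 × 10⁻³ = 168.6 kN.

R_n/Ω ≈ 169 kN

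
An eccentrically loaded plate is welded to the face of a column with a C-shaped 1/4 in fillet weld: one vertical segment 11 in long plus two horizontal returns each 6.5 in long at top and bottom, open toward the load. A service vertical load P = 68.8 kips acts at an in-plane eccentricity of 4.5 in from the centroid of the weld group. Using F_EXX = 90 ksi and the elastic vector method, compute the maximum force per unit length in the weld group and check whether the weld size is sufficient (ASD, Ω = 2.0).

Total weld length L_w = 24 in. Treat welds as unit-width lines.
Centroid: x̄ = 2×6.5×3.25 / 24 = 1.76 in from the vertical weld.
Polar moment about centroid: J = I_x + I_y = [11³/12 + 2×6.5×5.5²] + [11×1.76² + 2(6.5³/12 + 6.5×1.49²)] = 612.9 in³.
Direct shear f_v = P/L_w = 68.8 / 24 = 2.867 kip/in (vertical).
Torsion M = P·e = 68.8 × 4.5 = 309.6 kip·in.
Critical point at (x, y) = (4.74, 5.5) from centroid. f_tx = M·y/J = 2.778 kip/in; f_ty = M·x/J = 2.394 kip/in.
Resultant f_max = √[f_tx² + (f_v + f_ty)²] = √[2.778² + (2.867 + 2.394)²] = 5.95 kip/in.
Capacity per unit length: r_n/Ω = (1/2.0) × 0.6 × 90 × (0.707 × 0.25) = 4.772 kip/in.
5.95 > 4.772 → NOT adequate.

f_max ≈ 5.95 kip/in; NOT adequate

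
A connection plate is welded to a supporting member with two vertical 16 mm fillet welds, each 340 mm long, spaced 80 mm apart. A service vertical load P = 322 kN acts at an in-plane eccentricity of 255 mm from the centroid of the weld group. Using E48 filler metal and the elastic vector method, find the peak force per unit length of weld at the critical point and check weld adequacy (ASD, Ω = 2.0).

E48XX → F_EXX = 480 MPa.
Total weld length L_w = 680 mm. Treat welds as unit-width lines.
Polar moment about centroid: J = 2[d³/12 + d(b/2)²] = 2[340³/12 + 340×40²] = 7639000 mm³.
Direct shear f_v = P/L_w = 322×10³ / 680 = 473.5 N/mm (vertical).
Torsion M = P·e = 322×10³ × 255 = 82110000 N·mm.
Critical point at (x, y) = (40, 170) from centroid. f_tx = M·y/J = 1827 N/mm; f_ty = M·x/J = 430 N/mm.
Resultant f_max = √[f_tx² + (f_v + f_ty)²] = √[1827² + (473.5 + 430)²] = 2039 N/mm.
Capacity per unit length: r_n/Ω = (1/2.0) × 0.6 × 480 × (0.707 × 16) = 1629 N/mm.
2039 > 1629 → NOT adequate.

f_max ≈ 2040 N/mm; NOT adequate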